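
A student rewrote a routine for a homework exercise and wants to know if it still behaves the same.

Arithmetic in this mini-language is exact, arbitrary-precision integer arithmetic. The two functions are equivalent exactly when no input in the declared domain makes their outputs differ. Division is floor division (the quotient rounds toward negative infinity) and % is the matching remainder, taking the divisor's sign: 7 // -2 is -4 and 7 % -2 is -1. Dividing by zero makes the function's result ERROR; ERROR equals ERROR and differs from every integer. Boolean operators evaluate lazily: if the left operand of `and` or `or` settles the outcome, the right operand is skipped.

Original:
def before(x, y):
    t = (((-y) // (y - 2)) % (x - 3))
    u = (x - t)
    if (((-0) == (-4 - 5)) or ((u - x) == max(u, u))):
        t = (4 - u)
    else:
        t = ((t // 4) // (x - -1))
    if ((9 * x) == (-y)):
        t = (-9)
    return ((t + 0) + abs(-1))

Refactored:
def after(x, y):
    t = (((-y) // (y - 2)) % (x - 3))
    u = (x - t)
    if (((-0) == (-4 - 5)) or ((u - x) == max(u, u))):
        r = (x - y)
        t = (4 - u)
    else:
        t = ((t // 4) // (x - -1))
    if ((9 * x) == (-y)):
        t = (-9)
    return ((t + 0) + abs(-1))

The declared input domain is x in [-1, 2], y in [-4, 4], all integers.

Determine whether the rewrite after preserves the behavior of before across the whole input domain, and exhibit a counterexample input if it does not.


Differences: statement counts differ, local variable names differ, arithmetic usage differs — yet all 36 inputs agree.
verdict: equivalent


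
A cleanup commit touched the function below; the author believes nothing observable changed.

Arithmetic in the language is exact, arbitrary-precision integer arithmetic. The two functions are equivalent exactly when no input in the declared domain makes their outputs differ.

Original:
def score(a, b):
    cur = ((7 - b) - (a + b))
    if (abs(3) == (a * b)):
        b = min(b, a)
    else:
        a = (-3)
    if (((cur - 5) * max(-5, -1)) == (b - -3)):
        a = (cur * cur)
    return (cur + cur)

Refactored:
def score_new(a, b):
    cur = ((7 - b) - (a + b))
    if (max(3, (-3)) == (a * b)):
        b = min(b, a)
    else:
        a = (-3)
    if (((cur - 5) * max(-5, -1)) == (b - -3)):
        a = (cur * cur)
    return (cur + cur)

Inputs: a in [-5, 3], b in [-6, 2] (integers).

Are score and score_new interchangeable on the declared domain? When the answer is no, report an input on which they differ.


Changes here: min/max/abs usage differs, plus constant usage differs; the full 81-point sweep finds no disagreement.
verdict: equivalent


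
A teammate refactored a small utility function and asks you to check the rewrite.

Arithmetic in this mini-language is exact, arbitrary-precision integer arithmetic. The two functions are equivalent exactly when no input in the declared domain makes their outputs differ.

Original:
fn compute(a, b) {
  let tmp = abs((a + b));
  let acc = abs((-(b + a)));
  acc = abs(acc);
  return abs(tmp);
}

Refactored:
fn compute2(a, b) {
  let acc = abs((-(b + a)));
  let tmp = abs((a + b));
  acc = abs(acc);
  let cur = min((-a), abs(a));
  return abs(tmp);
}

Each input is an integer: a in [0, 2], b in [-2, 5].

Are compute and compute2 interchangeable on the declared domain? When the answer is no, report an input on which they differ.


The two versions differ — the changes include statement counts differ, and local variable names differ, and min/max/abs usage differs.
As a probe, take a=1, b=-1: compute runs tmp becomes 0; next acc becomes 0; next acc becomes 0; next final value 0; compute2 runs acc becomes 0; next tmp becomes 0; next acc becomes 0; next cur becomes -1; next final value 0; both end at 0.
Sweeping the whole domain (24 inputs) finds no disagreement.
verdict: equivalent


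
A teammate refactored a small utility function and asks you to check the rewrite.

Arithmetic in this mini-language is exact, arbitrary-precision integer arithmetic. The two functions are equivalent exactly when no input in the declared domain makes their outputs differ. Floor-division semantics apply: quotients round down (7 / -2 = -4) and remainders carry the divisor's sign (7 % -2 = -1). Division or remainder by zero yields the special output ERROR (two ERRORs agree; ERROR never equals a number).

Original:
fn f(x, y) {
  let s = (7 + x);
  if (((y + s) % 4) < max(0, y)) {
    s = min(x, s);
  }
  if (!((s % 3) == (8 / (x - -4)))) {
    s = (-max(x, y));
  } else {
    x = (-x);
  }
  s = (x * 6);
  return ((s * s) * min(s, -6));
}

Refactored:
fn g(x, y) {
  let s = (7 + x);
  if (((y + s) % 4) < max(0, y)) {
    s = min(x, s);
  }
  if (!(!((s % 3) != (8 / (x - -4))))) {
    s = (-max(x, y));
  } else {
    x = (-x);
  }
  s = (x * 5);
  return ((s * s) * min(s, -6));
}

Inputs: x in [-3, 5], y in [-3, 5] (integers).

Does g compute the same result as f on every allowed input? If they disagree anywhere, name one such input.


Run the pair on x=-3, y=-3.
f: s = 4; (((y + s) % 4) < max(0, y)) -> false; (!((s % 3) == (8 / (x - -4)))) -> true; s = 3; s = -18; return -5832
g: s = 4; (((y + s) % 4) < max(0, y)) -> false; (!(!((s % 3) != (8 / (x - -4))))) -> true; s = 3; s = -15; return -3375
-5832 against -3375: the behavior changed.
verdict: not equivalent; witness: x=-3, y=-3


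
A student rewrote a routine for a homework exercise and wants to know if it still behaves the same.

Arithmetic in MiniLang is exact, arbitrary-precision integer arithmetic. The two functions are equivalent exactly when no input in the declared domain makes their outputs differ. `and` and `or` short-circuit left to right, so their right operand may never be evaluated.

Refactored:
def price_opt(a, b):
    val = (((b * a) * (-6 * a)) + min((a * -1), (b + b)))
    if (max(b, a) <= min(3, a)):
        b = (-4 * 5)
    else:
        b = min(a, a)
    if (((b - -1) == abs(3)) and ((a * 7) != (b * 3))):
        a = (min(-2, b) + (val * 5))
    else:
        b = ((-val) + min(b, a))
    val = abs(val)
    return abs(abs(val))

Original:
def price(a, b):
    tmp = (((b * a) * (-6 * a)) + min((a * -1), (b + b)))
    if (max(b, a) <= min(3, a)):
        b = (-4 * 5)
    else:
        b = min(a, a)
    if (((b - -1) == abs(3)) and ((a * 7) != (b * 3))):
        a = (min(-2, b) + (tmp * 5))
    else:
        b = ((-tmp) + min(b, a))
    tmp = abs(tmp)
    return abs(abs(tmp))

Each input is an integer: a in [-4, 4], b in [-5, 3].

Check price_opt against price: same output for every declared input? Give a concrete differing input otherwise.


This is a faithful refactor — local variable names differ, but the computed results match everywhere.
As a probe, take a=0, b=3: price runs tmp = 0; (max(b, a) <= min(3, a)) -> false; b = 0; (((b - -1) == abs(3)) and ((a * 7) != (b * 3))) -> false; b = 0; tmp = 0; return 0; price_opt runs val = 0; (max(b, a) <= min(3, a)) -> false; b = 0; (((b - -1) == abs(3)) and ((a * 7) != (b * 3))) -> false; b = 0; val = 0; return 0; both end at 0.
Checked all 81 inputs in the declared domain: the outputs agree on every one.
verdict: equivalent


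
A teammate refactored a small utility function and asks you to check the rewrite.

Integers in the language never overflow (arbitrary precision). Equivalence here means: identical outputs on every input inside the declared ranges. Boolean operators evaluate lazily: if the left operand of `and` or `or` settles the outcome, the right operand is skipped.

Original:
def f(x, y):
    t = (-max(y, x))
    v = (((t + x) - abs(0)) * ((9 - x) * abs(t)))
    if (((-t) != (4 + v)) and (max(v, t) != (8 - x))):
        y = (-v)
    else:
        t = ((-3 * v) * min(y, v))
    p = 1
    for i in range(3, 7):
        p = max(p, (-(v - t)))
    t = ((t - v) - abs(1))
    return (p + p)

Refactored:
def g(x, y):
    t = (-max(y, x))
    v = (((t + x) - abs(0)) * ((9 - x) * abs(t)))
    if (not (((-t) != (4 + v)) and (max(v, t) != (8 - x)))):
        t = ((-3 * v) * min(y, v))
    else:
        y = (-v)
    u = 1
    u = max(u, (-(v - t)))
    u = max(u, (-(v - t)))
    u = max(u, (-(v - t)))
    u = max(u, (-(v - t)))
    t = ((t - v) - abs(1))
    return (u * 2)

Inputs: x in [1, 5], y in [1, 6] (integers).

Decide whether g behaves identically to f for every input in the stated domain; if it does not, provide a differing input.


This is a faithful refactor — statement counts differ, and boolean connective usage differs, and local variable names differ, and loop structure differs, and constant usage differs, and arithmetic usage differs, and min/max/abs usage differs, but the computed results match everywhere.
Spot check at x=1, y=4 — f: t=-4, then v=-96, then (((-t) != (4 + v)) and (max(v, t) != (8 - x))) is true, then y=96, then p=1, then (i=3), then p=92, then (i=4), then p=92, then (i=5), then p=92, then (i=6), then p=92, then t=91, then returns 184. g: t=-4, then v=-96, then (not (((-t) != (4 + v)) and (max(v, t) != (8 - x)))) is false, then y=96, then u=1, then u=92, then u=92, then u=92, then u=92, then t=91, then returns 184. Both give 184.
An exhaustive pass over the 30 declared inputs shows identical outputs.
verdict: equivalent


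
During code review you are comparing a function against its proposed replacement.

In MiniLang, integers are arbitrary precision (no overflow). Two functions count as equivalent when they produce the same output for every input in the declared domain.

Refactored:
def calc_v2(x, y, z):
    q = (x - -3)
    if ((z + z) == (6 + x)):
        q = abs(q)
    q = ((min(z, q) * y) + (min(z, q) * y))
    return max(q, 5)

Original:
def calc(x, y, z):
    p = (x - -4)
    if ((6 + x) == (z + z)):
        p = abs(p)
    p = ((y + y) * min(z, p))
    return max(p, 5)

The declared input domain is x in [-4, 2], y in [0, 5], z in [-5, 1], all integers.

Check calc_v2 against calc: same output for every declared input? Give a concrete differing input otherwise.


There is a counterexample at x=-4, y=3, z=1: 5 on one side, 6 on the other.
calc: p = 0; ((6 + x) == (z + z)) -> true; p = 0; p = 0; return 5
calc_v2: q = -1; ((z + z) == (6 + x)) -> true; q = 1; q = 6; return 6
verdict: not equivalent; witness: x=-4, y=3, z=1


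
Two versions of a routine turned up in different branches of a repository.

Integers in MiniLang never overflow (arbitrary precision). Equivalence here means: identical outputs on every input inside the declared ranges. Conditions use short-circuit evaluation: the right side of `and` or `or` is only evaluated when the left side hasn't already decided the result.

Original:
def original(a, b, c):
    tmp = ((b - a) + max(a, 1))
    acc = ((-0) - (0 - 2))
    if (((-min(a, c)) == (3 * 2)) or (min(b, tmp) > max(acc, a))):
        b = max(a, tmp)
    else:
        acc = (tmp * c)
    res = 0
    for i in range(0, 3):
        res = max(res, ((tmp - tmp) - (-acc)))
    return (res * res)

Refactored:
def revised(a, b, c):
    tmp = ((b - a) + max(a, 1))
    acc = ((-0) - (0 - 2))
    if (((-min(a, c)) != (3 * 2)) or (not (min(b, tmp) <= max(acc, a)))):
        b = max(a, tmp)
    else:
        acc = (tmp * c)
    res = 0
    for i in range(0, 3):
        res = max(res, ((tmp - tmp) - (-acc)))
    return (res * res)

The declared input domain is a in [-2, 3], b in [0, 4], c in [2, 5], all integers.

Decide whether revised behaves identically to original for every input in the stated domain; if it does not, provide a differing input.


Try a=-2, b=0, c=2.
original: tmp=3, then acc=2, then (((-min(a, c)) == (3 * 2)) or (min(b, tmp) > max(acc, a))) is false, then acc=6, then res=0, then (i=0), then res=6, then (i=1), then res=6, then (i=2), then res=6, then returns 36
revised: tmp=3, then acc=2, then (((-min(a, c)) != (3 * 2)) or (not (min(b, tmp) <= max(acc, a)))) is true, then b=3, then res=0, then (i=0), then res=2, then (i=1), then res=2, then (i=2), then res=2, then returns 4
36 vs 4 — the two versions disagree here.
verdict: not equivalent; witness: a=-2, b=0, c=2


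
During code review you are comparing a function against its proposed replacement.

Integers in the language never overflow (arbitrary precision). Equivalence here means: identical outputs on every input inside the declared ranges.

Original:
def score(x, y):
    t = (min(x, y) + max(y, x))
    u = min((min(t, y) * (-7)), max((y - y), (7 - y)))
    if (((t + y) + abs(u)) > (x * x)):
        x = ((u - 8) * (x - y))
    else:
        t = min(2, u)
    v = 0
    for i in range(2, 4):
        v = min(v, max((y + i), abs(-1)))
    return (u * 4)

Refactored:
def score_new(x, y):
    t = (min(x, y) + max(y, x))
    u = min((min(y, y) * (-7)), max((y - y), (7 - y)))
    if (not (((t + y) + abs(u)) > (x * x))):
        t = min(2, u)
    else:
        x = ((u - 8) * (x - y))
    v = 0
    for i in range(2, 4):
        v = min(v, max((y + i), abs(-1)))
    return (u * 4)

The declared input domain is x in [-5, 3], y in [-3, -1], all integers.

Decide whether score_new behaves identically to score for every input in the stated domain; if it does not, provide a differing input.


The rewrite breaks on x=-5, y=-1, where the results are 32 and 28.
score: t = -6; u = 8; (((t + y) + abs(u)) > (x * x)) -> false; t = 2; v = 0; [i=2]; v = 0; [i=3]; v = 0; return 32
score_new: t = -6; u = 7; (not (((t + y) + abs(u)) > (x * x))) -> true; t = 2; v = 0; [i=2]; v = 0; [i=3]; v = 0; return 28
verdict: not equivalent; witness: x=-5, y=-1


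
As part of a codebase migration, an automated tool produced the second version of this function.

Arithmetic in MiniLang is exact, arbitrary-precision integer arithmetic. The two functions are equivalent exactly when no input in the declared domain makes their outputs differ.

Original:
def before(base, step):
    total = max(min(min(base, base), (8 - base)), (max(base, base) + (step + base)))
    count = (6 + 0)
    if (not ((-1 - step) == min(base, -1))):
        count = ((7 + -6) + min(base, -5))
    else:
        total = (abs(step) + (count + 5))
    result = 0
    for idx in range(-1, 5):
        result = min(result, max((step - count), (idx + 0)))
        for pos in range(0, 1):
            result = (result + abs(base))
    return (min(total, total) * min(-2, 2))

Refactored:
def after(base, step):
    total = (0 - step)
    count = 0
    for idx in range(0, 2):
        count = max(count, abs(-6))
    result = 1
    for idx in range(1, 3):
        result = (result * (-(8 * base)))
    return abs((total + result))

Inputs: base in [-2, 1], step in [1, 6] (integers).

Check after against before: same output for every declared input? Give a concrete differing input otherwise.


These are not equivalent — on base=-2, step=1 the outputs split (-24 vs 255).
before: total becomes -2; next count becomes 6; next (not ((-1 - step) == min(base, -1))) evaluates to false; next total becomes 12; next result becomes 0; next at idx=-1:; next result becomes -1; next at pos=0:; next result becomes 1; next at idx=0:; next result becomes 0; next at pos=0:; next result becomes 2; next at idx=1:; next result becomes 1; next at pos=0:; next result becomes 3; next at idx=2:; next result becomes 2; next at pos=0:; next result becomes 4; next at idx=3:; next result becomes 3; next at pos=0:; next result becomes 5; next at idx=4:; next result becomes 4; next at pos=0:; next result becomes 6; next final value -24
after: total becomes -1; next count becomes 0; next at idx=0:; next count becomes 6; next at idx=1:; next count becomes 6; next result becomes 1; next at idx=1:; next result becomes 16; next at idx=2:; next result becomes 256; next final value 255
verdict: not equivalent; witness: base=-2, step=1


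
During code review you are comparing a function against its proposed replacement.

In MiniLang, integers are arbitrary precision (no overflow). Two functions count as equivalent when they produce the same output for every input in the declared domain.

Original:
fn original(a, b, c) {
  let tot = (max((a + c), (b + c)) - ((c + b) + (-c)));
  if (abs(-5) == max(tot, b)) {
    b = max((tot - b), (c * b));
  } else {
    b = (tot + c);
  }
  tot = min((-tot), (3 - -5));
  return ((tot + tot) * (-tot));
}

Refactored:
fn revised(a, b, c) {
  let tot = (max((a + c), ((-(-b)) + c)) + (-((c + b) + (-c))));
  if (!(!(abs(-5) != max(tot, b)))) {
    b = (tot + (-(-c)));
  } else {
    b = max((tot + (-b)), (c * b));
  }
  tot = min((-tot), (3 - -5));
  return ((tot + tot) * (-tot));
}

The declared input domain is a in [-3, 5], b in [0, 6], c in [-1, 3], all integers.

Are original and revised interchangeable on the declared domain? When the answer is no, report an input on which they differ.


The two are interchangeable: boolean connective usage differs, plus comparison usage differs, plus arithmetic usage differs, and every declared input agrees.
Spot check at a=-3, b=5, c=-1 — original: tot becomes -1; next (abs(-5) == max(tot, b)) evaluates to true; next b becomes -5; next tot becomes 1; next final value -2. revised: tot becomes -1; next (!(!(abs(-5) != max(tot, b)))) evaluates to false; next b becomes -5; next tot becomes 1; next final value -2. Both give -2.
Every one of the 315 inputs gives matching results.
verdict: equivalent


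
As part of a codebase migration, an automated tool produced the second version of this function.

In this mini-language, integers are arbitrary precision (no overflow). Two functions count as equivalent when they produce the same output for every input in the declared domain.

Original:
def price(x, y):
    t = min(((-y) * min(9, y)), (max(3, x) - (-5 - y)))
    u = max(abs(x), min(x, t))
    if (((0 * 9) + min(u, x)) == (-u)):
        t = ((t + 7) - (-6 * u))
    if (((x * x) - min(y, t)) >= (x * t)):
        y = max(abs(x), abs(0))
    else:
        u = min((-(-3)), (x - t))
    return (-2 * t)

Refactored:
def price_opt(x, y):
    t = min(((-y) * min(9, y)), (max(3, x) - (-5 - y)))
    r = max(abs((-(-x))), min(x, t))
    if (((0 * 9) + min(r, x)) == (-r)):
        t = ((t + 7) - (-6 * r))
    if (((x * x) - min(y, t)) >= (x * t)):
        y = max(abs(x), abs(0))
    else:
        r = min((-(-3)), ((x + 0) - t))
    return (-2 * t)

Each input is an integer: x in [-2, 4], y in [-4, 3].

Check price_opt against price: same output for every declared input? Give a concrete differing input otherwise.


Comparing the listings, the differences include: arithmetic usage differs, and local variable names differ, and constant usage differs.
Tracing x=4, y=-3: price: t = -9; u = 4; (((0 * 9) + min(u, x)) == (-u)) -> false; (((x * x) - min(y, t)) >= (x * t)) -> true; y = 4; return 18 | price_opt: t = -9; r = 4; (((0 * 9) + min(r, x)) == (-r)) -> false; (((x * x) - min(y, t)) >= (x * t)) -> true; y = 4; return 18 — matching result 18.
Sweeping the whole domain (56 inputs) finds no disagreement.
verdict: equivalent


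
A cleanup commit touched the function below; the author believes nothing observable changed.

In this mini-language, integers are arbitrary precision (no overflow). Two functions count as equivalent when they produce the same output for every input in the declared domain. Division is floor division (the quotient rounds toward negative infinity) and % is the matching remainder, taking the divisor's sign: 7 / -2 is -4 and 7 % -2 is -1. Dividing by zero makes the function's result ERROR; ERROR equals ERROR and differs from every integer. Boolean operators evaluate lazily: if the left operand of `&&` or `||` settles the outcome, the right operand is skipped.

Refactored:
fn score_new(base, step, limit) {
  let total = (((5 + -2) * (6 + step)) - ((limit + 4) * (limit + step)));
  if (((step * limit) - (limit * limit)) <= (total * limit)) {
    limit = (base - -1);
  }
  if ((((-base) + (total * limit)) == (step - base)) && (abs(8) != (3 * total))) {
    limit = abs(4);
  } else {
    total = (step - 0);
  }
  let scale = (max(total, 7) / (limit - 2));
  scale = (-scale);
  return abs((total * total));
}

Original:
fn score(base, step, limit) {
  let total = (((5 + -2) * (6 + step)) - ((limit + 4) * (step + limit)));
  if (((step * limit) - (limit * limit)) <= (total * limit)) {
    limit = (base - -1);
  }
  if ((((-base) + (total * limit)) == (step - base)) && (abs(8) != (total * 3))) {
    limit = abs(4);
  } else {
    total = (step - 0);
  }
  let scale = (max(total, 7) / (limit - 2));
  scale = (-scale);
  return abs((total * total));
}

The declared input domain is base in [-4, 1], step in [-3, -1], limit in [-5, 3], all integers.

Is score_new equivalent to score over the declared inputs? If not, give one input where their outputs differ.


Behavior is preserved: although same computation, different form, the outputs never diverge.
Tracing base=-3, step=-3, limit=-3: score: total=15, then (((step * limit) - (limit * limit)) <= (total * limit)) is false, then ((((-base) + (total * limit)) == (step - base)) && (abs(8) != (total * 3))) is false, then total=-3, then scale=-2, then scale=2, then returns 9 | score_new: total=15, then (((step * limit) - (limit * limit)) <= (total * limit)) is false, then ((((-base) + (total * limit)) == (step - base)) && (abs(8) != (3 * total))) is false, then total=-3, then scale=-2, then scale=2, then returns 9 — matching result 9.
Sweeping the whole domain (162 inputs) finds no disagreement.
verdict: equivalent


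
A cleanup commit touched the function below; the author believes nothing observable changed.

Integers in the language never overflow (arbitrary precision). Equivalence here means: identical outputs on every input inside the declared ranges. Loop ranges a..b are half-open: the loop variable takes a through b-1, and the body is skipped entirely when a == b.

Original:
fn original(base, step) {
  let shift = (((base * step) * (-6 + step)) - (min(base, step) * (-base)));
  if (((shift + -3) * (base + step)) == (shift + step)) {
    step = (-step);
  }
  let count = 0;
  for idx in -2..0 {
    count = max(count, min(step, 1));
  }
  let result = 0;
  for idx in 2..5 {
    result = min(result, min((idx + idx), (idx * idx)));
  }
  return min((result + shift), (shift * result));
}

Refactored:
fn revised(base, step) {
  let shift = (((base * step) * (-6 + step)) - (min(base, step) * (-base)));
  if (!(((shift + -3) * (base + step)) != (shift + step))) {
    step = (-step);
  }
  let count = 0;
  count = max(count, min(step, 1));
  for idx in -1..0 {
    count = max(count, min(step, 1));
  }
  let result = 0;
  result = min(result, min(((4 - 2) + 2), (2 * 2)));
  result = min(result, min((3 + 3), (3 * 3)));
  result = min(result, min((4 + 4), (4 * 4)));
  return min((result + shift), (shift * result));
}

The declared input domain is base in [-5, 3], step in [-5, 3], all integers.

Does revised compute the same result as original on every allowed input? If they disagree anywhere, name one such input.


Differences: boolean connective usage differs; also statement counts differ; also min/max/abs usage differs; also comparison usage differs; also constant usage differs; also loop structure differs; also arithmetic usage differs — yet all 81 inputs agree.
verdict: equivalent


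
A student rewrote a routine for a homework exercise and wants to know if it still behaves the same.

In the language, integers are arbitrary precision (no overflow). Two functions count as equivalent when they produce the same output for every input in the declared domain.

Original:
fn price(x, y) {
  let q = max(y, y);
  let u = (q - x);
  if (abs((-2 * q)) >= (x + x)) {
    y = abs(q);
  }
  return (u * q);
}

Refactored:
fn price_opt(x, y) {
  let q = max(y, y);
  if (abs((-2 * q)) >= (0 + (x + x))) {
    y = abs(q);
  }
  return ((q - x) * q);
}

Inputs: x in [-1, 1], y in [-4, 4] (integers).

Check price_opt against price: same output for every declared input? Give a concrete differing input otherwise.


Equivalent — the differences include statement counts differ, and local variable names differ, and constant usage differs, and arithmetic usage differs, yet no declared input distinguishes the two.
One worked example (x=1, y=4) — price: q = 4; u = 3; (abs((-2 * q)) >= (x + x)) -> true; y = 4; return 12; price_opt: q = 4; (abs((-2 * q)) >= (0 + (x + x))) -> true; y = 4; return 12; agreement on 12.
An exhaustive pass over the 27 declared inputs shows identical outputs.
verdict: equivalent


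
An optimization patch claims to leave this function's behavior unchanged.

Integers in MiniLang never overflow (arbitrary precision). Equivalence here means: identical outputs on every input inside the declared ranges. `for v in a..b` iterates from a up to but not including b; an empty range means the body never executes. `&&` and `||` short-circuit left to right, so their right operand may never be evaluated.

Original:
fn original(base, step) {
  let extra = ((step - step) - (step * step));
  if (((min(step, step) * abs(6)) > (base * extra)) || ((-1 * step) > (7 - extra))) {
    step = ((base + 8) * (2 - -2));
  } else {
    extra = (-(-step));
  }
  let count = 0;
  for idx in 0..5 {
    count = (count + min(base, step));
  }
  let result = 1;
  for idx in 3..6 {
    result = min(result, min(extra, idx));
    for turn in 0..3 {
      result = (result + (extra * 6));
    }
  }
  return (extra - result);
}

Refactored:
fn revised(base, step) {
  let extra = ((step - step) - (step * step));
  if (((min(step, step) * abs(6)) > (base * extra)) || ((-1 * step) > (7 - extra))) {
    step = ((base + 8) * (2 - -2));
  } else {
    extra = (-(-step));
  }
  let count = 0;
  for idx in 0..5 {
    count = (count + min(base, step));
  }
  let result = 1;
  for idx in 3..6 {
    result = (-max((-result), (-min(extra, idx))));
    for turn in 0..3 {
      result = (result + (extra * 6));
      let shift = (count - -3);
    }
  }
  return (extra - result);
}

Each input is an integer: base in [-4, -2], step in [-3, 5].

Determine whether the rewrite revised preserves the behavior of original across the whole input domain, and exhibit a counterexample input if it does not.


Differences: min/max/abs usage differs; arithmetic usage differs; constant usage differs; statement counts differ; local variable names differ — yet all 27 inputs agree.
verdict: equivalent


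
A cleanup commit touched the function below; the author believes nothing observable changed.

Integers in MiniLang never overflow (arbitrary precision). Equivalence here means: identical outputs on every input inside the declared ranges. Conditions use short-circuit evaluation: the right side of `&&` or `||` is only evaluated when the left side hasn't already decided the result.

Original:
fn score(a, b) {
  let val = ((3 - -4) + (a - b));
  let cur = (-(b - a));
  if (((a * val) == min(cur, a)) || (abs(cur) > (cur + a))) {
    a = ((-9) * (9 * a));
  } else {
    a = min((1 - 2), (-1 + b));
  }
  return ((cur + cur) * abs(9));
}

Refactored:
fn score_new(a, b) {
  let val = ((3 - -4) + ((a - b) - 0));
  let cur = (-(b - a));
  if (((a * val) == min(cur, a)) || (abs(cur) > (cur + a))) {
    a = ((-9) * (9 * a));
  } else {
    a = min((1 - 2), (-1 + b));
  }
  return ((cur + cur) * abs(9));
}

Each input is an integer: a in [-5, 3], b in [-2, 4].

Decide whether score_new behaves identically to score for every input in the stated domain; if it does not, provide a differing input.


The two versions differ — the changes include constant usage differs; and arithmetic usage differs.
One worked example (a=-5, b=-1) — score: val = 3; cur = -4; (((a * val) == min(cur, a)) || (abs(cur) > (cur + a))) -> true; a = 405; return -72; score_new: val = 3; cur = -4; (((a * val) == min(cur, a)) || (abs(cur) > (cur + a))) -> true; a = 405; return -72; agreement on -72.
An exhaustive pass over the 63 declared inputs shows identical outputs.
verdict: equivalent


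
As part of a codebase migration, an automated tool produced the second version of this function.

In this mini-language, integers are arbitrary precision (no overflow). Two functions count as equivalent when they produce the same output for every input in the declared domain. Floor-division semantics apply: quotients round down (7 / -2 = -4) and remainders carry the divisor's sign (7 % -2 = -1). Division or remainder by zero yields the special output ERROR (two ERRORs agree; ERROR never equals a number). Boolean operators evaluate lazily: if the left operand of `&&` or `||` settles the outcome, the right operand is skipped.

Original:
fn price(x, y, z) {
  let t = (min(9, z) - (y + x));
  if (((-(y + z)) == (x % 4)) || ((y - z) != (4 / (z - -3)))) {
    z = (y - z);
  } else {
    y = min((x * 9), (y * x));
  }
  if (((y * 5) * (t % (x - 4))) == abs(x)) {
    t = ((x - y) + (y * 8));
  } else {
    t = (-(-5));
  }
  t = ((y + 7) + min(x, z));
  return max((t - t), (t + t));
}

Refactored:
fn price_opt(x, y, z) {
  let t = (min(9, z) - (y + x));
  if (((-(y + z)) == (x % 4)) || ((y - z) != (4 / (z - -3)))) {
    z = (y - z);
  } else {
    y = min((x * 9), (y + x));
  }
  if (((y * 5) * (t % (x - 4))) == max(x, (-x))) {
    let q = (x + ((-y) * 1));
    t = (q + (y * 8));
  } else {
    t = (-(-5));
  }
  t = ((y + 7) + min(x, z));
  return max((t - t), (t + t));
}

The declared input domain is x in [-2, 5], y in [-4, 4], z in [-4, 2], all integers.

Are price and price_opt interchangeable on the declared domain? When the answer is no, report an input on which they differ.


The rewrite breaks on x=1, y=1, z=-1, where the results are 14 and 16.
price: t := -3 | (((-(y + z)) == (x % 4)) || ((y - z) != (4 / (z - -3)))): false | y := 1 | (((y * 5) * (t % (x - 4))) == abs(x)): false | t := 5 | t := 7 | result 14
price_opt: t := -3 | (((-(y + z)) == (x % 4)) || ((y - z) != (4 / (z - -3)))): false | y := 2 | (((y * 5) * (t % (x - 4))) == max(x, (-x))): false | t := 5 | t := 8 | result 16
verdict: not equivalent; witness: x=1, y=1, z=-1


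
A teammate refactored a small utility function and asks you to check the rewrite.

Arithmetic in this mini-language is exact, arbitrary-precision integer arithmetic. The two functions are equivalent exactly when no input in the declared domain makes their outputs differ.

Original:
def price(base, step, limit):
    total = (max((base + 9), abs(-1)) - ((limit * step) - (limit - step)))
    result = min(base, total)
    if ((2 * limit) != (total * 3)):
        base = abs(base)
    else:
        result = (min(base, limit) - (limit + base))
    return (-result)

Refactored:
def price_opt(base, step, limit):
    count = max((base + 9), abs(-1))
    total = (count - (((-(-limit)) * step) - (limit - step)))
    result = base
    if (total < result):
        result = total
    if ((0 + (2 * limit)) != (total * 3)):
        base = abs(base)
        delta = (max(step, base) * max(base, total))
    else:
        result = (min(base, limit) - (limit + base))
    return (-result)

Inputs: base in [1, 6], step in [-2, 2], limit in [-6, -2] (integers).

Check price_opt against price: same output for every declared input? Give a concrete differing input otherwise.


The two versions differ — the changes include constant usage differs; also comparison usage differs; also arithmetic usage differs; also branching structure differs; also min/max/abs usage differs; also statement counts differ; also local variable names differ.
Spot check at base=4, step=-2, limit=-6 — price: total=-3, then result=-3, then ((2 * limit) != (total * 3)) is true, then base=4, then returns 3. price_opt: count=13, then total=-3, then result=4, then (total < result) is true, then result=-3, then ((0 + (2 * limit)) != (total * 3)) is true, then base=4, then delta=16, then returns 3. Both give 3.
Across all 150 domain points the two functions coincide.
verdict: equivalent


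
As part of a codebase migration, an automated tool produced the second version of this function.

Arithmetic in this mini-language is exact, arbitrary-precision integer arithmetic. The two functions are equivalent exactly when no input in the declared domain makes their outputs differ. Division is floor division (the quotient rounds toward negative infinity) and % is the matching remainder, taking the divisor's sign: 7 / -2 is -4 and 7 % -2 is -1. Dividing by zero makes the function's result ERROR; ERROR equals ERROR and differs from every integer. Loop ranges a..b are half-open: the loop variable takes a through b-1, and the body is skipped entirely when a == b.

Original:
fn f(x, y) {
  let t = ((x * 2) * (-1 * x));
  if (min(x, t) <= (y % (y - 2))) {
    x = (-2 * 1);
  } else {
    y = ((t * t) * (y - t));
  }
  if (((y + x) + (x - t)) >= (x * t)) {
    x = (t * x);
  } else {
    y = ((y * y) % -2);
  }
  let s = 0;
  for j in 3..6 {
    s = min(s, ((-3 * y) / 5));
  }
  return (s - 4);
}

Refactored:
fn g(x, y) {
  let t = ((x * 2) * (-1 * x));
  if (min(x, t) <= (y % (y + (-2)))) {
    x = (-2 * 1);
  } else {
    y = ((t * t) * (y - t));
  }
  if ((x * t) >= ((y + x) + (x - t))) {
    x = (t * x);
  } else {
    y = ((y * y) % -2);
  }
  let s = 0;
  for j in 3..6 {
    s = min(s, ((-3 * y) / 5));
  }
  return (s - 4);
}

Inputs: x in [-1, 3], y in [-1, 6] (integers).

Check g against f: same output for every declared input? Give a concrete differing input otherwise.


Try x=-1, y=1.
f: t := -2 | (min(x, t) <= (y % (y - 2))): true | x := -2 | (((y + x) + (x - t)) >= (x * t)): false | y := -1 | s := 0 | iter j=3: | s := 0 | iter j=4: | s := 0 | iter j=5: | s := 0 | result -4
g: t := -2 | (min(x, t) <= (y % (y + (-2)))): true | x := -2 | ((x * t) >= ((y + x) + (x - t))): true | x := 4 | s := 0 | iter j=3: | s := -1 | iter j=4: | s := -1 | iter j=5: | s := -1 | result -5
-4 against -5: the behavior changed.
verdict: not equivalent; witness: x=-1, y=1


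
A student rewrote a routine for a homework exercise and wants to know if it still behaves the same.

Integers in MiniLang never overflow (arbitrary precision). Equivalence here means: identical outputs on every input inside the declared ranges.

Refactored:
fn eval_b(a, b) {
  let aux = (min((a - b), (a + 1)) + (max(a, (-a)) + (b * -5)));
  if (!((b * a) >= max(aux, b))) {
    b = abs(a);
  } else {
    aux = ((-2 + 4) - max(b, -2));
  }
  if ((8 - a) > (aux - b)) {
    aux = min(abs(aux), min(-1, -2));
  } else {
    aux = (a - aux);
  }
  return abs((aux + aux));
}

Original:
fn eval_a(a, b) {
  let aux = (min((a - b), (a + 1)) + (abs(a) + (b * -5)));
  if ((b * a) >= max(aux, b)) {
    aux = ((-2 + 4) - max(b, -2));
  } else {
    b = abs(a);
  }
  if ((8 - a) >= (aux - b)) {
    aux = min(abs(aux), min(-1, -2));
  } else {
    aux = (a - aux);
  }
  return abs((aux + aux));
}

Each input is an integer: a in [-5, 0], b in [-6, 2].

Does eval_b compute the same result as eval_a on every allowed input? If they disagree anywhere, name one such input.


Consider the input a=-4, b=-3.
eval_a: aux=16, then ((b * a) >= max(aux, b)) is false, then b=4, then ((8 - a) >= (aux - b)) is true, then aux=-2, then returns 4
eval_b: aux=16, then (!((b * a) >= max(aux, b))) is true, then b=4, then ((8 - a) > (aux - b)) is false, then aux=-20, then returns 40
4 vs 40 — the two versions disagree here.
verdict: not equivalent; witness: a=-4, b=-3


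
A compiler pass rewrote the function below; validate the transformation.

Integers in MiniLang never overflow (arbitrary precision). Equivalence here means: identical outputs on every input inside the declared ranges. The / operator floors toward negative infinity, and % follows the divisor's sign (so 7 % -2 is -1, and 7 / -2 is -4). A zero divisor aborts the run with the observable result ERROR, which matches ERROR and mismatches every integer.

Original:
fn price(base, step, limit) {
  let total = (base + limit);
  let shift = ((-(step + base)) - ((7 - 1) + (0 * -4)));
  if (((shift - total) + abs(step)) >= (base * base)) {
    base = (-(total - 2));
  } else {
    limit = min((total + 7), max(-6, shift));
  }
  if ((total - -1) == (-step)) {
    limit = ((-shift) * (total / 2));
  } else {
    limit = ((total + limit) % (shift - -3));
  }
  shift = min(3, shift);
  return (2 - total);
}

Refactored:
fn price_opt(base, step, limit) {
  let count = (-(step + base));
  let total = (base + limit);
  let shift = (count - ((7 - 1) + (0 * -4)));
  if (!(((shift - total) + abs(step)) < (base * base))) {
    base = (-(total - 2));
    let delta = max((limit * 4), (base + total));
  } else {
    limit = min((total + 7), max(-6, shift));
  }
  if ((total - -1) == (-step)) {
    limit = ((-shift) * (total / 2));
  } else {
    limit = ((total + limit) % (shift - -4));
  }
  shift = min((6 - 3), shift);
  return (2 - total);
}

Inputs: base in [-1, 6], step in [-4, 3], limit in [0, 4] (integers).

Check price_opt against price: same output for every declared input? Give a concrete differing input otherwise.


At base=-1, step=-2, limit=0: price gives ERROR, price_opt gives 3.
verdict: not equivalent; witness: base=-1, step=-2, limit=0


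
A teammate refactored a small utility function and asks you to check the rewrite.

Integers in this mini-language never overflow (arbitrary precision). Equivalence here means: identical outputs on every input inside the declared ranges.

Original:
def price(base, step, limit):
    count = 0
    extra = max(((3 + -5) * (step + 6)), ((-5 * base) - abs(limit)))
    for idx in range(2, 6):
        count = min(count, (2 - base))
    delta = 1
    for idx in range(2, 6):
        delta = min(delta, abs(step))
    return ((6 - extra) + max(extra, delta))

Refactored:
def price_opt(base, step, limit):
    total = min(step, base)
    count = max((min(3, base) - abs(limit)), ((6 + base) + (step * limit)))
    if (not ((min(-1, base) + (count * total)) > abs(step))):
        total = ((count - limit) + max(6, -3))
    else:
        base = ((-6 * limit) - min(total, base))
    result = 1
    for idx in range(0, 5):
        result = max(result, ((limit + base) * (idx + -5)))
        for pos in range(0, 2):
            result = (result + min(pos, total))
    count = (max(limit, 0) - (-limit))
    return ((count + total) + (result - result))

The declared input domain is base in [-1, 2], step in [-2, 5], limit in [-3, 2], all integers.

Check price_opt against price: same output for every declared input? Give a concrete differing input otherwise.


The rewrite breaks on base=-1, step=-2, limit=-3, where the results are 6 and 17.
price: count = 0; extra = 2; [idx=2]; count = 0; [idx=3]; count = 0; [idx=4]; count = 0; [idx=5]; count = 0; delta = 1; [idx=2]; delta = 1; [idx=3]; delta = 1; [idx=4]; delta = 1; [idx=5]; delta = 1; return 6
price_opt: total = -2; count = 11; (not ((min(-1, base) + (count * total)) > abs(step))) -> true; total = 20; result = 1; [idx=0]; result = 20; [pos=0]; result = 20; [pos=1]; result = 21; [idx=1]; result = 21; [pos=0]; result = 21; [pos=1]; result = 22; [idx=2]; result = 22; [pos=0]; result = 22; [pos=1]; result = 23; [idx=3]; result = 23; [pos=0]; result = 23; [pos=1]; result = 24; [idx=4]; result = 24; [pos=0]; result = 24; [pos=1]; result = 25; count = -3; return 17
verdict: not equivalent; witness: base=-1, step=-2, limit=-3


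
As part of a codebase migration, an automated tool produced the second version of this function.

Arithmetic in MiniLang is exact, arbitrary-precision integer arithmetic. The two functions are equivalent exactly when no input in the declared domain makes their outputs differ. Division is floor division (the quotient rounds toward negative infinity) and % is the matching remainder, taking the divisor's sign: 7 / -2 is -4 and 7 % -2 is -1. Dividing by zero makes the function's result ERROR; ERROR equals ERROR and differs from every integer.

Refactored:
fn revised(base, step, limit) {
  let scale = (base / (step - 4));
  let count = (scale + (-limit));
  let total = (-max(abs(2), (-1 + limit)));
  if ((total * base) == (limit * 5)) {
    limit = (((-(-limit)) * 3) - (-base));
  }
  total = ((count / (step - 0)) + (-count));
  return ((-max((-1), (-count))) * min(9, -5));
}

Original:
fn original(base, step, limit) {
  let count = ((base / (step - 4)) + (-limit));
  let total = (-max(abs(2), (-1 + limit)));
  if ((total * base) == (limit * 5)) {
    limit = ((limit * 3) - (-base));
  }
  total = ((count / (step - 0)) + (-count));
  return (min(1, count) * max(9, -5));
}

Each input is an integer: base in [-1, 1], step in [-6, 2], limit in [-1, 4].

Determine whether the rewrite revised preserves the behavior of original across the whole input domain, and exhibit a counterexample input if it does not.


Run the pair on base=-1, step=-6, limit=-1.
original: count := 1 | total := -2 | ((total * base) == (limit * 5)): false | total := -2 | result 9
revised: scale := 0 | count := 1 | total := -2 | ((total * base) == (limit * 5)): false | total := -2 | result -5
9 vs -5 — the two versions disagree here.
verdict: not equivalent; witness: base=-1, step=-6, limit=-1
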